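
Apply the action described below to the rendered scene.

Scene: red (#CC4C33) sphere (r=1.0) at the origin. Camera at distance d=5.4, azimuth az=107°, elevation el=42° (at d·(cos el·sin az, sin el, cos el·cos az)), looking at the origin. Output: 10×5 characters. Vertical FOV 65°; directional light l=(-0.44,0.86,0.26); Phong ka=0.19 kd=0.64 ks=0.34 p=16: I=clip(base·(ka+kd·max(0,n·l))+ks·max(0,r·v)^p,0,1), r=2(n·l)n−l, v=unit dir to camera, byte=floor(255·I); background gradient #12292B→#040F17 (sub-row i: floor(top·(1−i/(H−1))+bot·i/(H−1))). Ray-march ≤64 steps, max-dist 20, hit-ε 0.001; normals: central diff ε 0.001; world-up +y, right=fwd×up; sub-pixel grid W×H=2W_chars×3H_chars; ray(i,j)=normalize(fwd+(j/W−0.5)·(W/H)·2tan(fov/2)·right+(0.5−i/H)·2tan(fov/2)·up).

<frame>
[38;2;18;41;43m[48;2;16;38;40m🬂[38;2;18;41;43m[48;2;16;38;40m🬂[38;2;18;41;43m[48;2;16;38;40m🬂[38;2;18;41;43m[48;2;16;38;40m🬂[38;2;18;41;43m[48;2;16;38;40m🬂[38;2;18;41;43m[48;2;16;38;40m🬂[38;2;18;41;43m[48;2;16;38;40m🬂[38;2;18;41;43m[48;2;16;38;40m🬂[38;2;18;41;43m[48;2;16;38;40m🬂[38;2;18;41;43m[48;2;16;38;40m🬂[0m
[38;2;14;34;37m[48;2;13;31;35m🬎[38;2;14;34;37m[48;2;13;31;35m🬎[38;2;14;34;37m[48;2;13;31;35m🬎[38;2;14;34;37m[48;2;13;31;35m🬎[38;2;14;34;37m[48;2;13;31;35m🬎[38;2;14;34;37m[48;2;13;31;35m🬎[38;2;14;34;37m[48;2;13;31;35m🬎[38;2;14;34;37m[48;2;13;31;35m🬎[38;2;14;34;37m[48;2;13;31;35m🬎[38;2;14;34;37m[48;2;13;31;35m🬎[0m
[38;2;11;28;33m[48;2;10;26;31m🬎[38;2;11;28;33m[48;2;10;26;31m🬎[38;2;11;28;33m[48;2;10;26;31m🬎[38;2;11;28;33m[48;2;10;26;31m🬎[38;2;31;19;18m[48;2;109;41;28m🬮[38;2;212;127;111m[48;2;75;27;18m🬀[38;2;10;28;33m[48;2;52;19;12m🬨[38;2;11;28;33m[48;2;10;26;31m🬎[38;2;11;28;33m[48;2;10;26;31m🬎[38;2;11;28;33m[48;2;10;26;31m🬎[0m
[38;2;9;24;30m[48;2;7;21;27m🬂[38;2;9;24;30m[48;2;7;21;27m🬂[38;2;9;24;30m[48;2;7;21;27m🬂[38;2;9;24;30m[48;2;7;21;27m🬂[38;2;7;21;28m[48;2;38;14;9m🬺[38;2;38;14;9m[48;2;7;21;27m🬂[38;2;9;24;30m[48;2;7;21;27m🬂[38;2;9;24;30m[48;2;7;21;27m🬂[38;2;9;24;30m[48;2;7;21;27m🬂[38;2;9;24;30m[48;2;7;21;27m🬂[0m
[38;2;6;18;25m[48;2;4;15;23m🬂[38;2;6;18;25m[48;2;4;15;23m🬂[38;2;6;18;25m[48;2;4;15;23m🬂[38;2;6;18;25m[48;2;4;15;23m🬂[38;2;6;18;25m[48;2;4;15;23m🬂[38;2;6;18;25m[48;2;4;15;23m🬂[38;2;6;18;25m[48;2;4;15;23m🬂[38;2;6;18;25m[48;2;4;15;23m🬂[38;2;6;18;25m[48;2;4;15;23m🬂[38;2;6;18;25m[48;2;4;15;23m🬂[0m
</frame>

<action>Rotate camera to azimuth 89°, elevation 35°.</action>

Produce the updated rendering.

<frame>
[38;2;18;41;43m[48;2;16;38;40m🬂[38;2;18;41;43m[48;2;16;38;40m🬂[38;2;18;41;43m[48;2;16;38;40m🬂[38;2;18;41;43m[48;2;16;38;40m🬂[38;2;18;41;43m[48;2;16;38;40m🬂[38;2;18;41;43m[48;2;16;38;40m🬂[38;2;18;41;43m[48;2;16;38;40m🬂[38;2;18;41;43m[48;2;16;38;40m🬂[38;2;18;41;43m[48;2;16;38;40m🬂[38;2;18;41;43m[48;2;16;38;40m🬂[0m
[38;2;14;34;37m[48;2;13;31;35m🬎[38;2;14;34;37m[48;2;13;31;35m🬎[38;2;14;34;37m[48;2;13;31;35m🬎[38;2;14;34;37m[48;2;13;31;35m🬎[38;2;14;34;37m[48;2;13;31;35m🬎[38;2;14;34;37m[48;2;13;31;35m🬎[38;2;14;34;37m[48;2;13;31;35m🬎[38;2;14;34;37m[48;2;13;31;35m🬎[38;2;14;34;37m[48;2;13;31;35m🬎[38;2;14;34;37m[48;2;13;31;35m🬎[0m
[38;2;11;28;33m[48;2;10;26;31m🬎[38;2;11;28;33m[48;2;10;26;31m🬎[38;2;11;28;33m[48;2;10;26;31m🬎[38;2;11;28;33m[48;2;10;26;31m🬎[38;2;35;21;19m[48;2;116;46;32m🬮[38;2;173;94;78m[48;2;66;24;16m🬀[38;2;10;28;33m[48;2;41;15;10m🬨[38;2;11;28;33m[48;2;10;26;31m🬎[38;2;11;28;33m[48;2;10;26;31m🬎[38;2;11;28;33m[48;2;10;26;31m🬎[0m
[38;2;9;24;30m[48;2;7;21;27m🬂[38;2;9;24;30m[48;2;7;21;27m🬂[38;2;9;24;30m[48;2;7;21;27m🬂[38;2;9;24;30m[48;2;7;21;27m🬂[38;2;7;21;28m[48;2;38;14;9m🬺[38;2;38;14;9m[48;2;7;21;27m🬂[38;2;9;24;30m[48;2;7;21;27m🬂[38;2;9;24;30m[48;2;7;21;27m🬂[38;2;9;24;30m[48;2;7;21;27m🬂[38;2;9;24;30m[48;2;7;21;27m🬂[0m
[38;2;6;18;25m[48;2;4;15;23m🬂[38;2;6;18;25m[48;2;4;15;23m🬂[38;2;6;18;25m[48;2;4;15;23m🬂[38;2;6;18;25m[48;2;4;15;23m🬂[38;2;6;18;25m[48;2;4;15;23m🬂[38;2;6;18;25m[48;2;4;15;23m🬂[38;2;6;18;25m[48;2;4;15;23m🬂[38;2;6;18;25m[48;2;4;15;23m🬂[38;2;6;18;25m[48;2;4;15;23m🬂[38;2;6;18;25m[48;2;4;15;23m🬂[0m
</frame>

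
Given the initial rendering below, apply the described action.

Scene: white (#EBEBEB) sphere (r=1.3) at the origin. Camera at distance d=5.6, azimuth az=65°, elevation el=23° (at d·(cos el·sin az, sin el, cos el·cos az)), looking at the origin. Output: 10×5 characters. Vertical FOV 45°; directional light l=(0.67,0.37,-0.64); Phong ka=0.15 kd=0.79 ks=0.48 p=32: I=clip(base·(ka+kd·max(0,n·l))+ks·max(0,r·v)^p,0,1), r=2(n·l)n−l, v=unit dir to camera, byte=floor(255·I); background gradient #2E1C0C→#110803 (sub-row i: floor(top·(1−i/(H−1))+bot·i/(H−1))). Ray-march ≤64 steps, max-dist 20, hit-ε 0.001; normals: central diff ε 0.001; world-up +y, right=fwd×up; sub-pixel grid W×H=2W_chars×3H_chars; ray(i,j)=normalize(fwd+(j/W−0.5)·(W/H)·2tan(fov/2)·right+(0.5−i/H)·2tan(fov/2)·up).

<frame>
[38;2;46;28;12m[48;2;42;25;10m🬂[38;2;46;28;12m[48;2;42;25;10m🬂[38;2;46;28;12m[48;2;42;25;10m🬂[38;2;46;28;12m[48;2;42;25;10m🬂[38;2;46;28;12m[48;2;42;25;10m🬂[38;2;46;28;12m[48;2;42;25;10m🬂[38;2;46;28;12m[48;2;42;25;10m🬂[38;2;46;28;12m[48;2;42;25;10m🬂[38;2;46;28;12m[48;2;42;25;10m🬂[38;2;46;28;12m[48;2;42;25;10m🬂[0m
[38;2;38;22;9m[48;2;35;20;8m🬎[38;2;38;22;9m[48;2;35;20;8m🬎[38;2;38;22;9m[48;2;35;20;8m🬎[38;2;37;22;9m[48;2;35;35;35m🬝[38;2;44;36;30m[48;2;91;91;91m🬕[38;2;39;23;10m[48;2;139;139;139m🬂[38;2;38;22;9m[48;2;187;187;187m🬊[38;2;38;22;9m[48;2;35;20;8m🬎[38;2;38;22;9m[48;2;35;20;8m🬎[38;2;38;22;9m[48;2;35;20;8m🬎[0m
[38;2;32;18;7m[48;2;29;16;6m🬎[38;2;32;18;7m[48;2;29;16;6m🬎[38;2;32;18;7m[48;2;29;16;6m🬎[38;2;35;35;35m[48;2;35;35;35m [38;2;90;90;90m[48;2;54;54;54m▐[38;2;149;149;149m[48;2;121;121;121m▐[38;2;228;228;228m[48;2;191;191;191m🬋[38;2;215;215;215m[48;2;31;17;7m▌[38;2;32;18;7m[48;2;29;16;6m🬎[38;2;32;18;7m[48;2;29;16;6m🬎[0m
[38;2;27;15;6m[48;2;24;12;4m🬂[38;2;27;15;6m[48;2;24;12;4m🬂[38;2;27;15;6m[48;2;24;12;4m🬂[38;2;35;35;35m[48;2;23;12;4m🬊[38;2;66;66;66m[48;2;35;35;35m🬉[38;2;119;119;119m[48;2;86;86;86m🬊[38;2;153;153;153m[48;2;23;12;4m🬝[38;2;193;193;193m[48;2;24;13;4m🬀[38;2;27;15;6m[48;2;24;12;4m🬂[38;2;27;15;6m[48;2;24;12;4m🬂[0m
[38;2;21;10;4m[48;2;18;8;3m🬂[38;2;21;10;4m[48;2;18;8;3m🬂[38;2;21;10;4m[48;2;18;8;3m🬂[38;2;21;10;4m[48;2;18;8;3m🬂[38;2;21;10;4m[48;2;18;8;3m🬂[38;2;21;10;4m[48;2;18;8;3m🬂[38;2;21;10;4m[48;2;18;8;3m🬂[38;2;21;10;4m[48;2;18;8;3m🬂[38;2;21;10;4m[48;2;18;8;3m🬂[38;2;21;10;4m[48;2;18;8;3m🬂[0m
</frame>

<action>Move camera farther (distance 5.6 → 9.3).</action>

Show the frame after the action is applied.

<frame>
[38;2;46;28;12m[48;2;42;25;10m🬂[38;2;46;28;12m[48;2;42;25;10m🬂[38;2;46;28;12m[48;2;42;25;10m🬂[38;2;46;28;12m[48;2;42;25;10m🬂[38;2;46;28;12m[48;2;42;25;10m🬂[38;2;46;28;12m[48;2;42;25;10m🬂[38;2;46;28;12m[48;2;42;25;10m🬂[38;2;46;28;12m[48;2;42;25;10m🬂[38;2;46;28;12m[48;2;42;25;10m🬂[38;2;46;28;12m[48;2;42;25;10m🬂[0m
[38;2;38;22;9m[48;2;35;20;8m🬎[38;2;38;22;9m[48;2;35;20;8m🬎[38;2;38;22;9m[48;2;35;20;8m🬎[38;2;38;22;9m[48;2;35;20;8m🬎[38;2;38;22;9m[48;2;35;20;8m🬎[38;2;100;100;100m[48;2;37;22;9m🬏[38;2;38;22;9m[48;2;35;20;8m🬎[38;2;38;22;9m[48;2;35;20;8m🬎[38;2;38;22;9m[48;2;35;20;8m🬎[38;2;38;22;9m[48;2;35;20;8m🬎[0m
[38;2;32;18;7m[48;2;29;16;6m🬎[38;2;32;18;7m[48;2;29;16;6m🬎[38;2;32;18;7m[48;2;29;16;6m🬎[38;2;32;18;7m[48;2;29;16;6m🬎[38;2;35;35;35m[48;2;59;59;59m▌[38;2;179;179;179m[48;2;121;121;121m▐[38;2;206;206;206m[48;2;31;17;7m▌[38;2;32;18;7m[48;2;29;16;6m🬎[38;2;32;18;7m[48;2;29;16;6m🬎[38;2;32;18;7m[48;2;29;16;6m🬎[0m
[38;2;27;15;6m[48;2;24;12;4m🬂[38;2;27;15;6m[48;2;24;12;4m🬂[38;2;27;15;6m[48;2;24;12;4m🬂[38;2;27;15;6m[48;2;24;12;4m🬂[38;2;35;35;35m[48;2;24;12;4m🬂[38;2;111;111;111m[48;2;26;18;12m🬂[38;2;162;162;162m[48;2;24;13;4m🬀[38;2;27;15;6m[48;2;24;12;4m🬂[38;2;27;15;6m[48;2;24;12;4m🬂[38;2;27;15;6m[48;2;24;12;4m🬂[0m
[38;2;21;10;4m[48;2;18;8;3m🬂[38;2;21;10;4m[48;2;18;8;3m🬂[38;2;21;10;4m[48;2;18;8;3m🬂[38;2;21;10;4m[48;2;18;8;3m🬂[38;2;21;10;4m[48;2;18;8;3m🬂[38;2;21;10;4m[48;2;18;8;3m🬂[38;2;21;10;4m[48;2;18;8;3m🬂[38;2;21;10;4m[48;2;18;8;3m🬂[38;2;21;10;4m[48;2;18;8;3m🬂[38;2;21;10;4m[48;2;18;8;3m🬂[0m
</frame>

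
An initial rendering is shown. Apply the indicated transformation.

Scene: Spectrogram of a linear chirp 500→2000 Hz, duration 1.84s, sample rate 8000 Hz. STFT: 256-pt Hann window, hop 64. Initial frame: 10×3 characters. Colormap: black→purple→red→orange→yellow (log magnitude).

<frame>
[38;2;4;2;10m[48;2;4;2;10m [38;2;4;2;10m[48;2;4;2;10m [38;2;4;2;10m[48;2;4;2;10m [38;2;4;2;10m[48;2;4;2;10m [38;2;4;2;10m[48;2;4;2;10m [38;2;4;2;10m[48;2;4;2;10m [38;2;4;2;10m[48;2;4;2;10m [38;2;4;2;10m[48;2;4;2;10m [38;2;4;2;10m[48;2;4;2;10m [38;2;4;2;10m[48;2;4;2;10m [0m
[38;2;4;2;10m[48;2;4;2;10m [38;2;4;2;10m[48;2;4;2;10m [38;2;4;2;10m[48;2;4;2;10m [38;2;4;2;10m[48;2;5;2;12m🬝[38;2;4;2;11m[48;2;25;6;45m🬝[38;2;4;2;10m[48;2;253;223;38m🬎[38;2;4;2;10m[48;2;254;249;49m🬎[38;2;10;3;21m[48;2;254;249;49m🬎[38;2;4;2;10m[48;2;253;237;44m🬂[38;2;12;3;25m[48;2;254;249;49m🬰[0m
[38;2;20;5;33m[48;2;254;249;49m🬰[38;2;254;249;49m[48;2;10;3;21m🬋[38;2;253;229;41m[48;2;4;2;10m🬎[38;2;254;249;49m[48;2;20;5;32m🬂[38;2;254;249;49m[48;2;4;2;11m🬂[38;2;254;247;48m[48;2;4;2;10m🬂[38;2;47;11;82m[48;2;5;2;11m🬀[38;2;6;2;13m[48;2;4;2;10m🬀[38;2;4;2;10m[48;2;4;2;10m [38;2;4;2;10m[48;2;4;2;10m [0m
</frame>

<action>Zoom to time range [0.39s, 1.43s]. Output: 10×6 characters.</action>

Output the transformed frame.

<frame>
[38;2;4;2;10m[48;2;4;2;10m [38;2;4;2;10m[48;2;4;2;10m [38;2;4;2;10m[48;2;4;2;10m [38;2;4;2;10m[48;2;4;2;10m [38;2;4;2;10m[48;2;4;2;10m [38;2;4;2;10m[48;2;4;2;10m [38;2;4;2;10m[48;2;4;2;10m [38;2;4;2;10m[48;2;4;2;10m [38;2;4;2;10m[48;2;4;2;10m [38;2;4;2;10m[48;2;4;2;10m [0m
[38;2;4;2;10m[48;2;4;2;10m [38;2;4;2;10m[48;2;4;2;10m [38;2;4;2;10m[48;2;4;2;10m [38;2;4;2;10m[48;2;4;2;10m [38;2;4;2;10m[48;2;4;2;10m [38;2;4;2;10m[48;2;4;2;10m [38;2;4;2;10m[48;2;4;2;10m [38;2;4;2;10m[48;2;4;2;10m [38;2;4;2;10m[48;2;4;2;10m [38;2;4;2;10m[48;2;4;2;10m [0m
[38;2;4;2;10m[48;2;4;2;10m [38;2;4;2;10m[48;2;4;2;10m [38;2;4;2;10m[48;2;4;2;10m [38;2;4;2;10m[48;2;4;2;10m [38;2;4;2;10m[48;2;4;2;10m [38;2;4;2;10m[48;2;4;2;10m [38;2;4;2;10m[48;2;4;2;10m [38;2;4;2;10m[48;2;4;2;10m [38;2;4;2;10m[48;2;4;2;10m [38;2;4;2;10m[48;2;4;2;11m🬝[0m
[38;2;4;2;10m[48;2;4;2;10m [38;2;4;2;10m[48;2;4;2;10m [38;2;4;2;10m[48;2;5;2;11m🬝[38;2;4;2;10m[48;2;6;2;14m🬎[38;2;5;2;12m[48;2;25;6;45m🬝[38;2;18;5;26m[48;2;252;192;26m🬝[38;2;5;2;13m[48;2;254;249;49m🬎[38;2;14;4;27m[48;2;254;249;49m🬎[38;2;5;2;12m[48;2;251;222;40m🬂[38;2;27;6;43m[48;2;252;220;37m🬡[0m
[38;2;5;2;12m[48;2;249;218;43m🬂[38;2;30;7;43m[48;2;253;224;39m🬡[38;2;254;249;49m[48;2;40;10;44m🬋[38;2;253;237;44m[48;2;6;2;13m🬎[38;2;254;249;49m[48;2;29;7;38m🬂[38;2;254;249;49m[48;2;6;2;14m🬂[38;2;238;172;47m[48;2;4;2;11m🬂[38;2;25;6;46m[48;2;6;2;13m🬀[38;2;9;3;19m[48;2;4;2;10m🬀[38;2;5;2;11m[48;2;4;2;10m🬂[0m
[38;2;9;3;18m[48;2;4;2;10m🬀[38;2;5;2;11m[48;2;4;2;10m🬂[38;2;4;2;11m[48;2;4;2;10m🬀[38;2;4;2;10m[48;2;4;2;10m [38;2;4;2;10m[48;2;4;2;10m [38;2;4;2;10m[48;2;4;2;10m [38;2;4;2;10m[48;2;4;2;10m [38;2;4;2;10m[48;2;4;2;10m [38;2;4;2;10m[48;2;4;2;10m [38;2;4;2;10m[48;2;4;2;10m [0m
</frame>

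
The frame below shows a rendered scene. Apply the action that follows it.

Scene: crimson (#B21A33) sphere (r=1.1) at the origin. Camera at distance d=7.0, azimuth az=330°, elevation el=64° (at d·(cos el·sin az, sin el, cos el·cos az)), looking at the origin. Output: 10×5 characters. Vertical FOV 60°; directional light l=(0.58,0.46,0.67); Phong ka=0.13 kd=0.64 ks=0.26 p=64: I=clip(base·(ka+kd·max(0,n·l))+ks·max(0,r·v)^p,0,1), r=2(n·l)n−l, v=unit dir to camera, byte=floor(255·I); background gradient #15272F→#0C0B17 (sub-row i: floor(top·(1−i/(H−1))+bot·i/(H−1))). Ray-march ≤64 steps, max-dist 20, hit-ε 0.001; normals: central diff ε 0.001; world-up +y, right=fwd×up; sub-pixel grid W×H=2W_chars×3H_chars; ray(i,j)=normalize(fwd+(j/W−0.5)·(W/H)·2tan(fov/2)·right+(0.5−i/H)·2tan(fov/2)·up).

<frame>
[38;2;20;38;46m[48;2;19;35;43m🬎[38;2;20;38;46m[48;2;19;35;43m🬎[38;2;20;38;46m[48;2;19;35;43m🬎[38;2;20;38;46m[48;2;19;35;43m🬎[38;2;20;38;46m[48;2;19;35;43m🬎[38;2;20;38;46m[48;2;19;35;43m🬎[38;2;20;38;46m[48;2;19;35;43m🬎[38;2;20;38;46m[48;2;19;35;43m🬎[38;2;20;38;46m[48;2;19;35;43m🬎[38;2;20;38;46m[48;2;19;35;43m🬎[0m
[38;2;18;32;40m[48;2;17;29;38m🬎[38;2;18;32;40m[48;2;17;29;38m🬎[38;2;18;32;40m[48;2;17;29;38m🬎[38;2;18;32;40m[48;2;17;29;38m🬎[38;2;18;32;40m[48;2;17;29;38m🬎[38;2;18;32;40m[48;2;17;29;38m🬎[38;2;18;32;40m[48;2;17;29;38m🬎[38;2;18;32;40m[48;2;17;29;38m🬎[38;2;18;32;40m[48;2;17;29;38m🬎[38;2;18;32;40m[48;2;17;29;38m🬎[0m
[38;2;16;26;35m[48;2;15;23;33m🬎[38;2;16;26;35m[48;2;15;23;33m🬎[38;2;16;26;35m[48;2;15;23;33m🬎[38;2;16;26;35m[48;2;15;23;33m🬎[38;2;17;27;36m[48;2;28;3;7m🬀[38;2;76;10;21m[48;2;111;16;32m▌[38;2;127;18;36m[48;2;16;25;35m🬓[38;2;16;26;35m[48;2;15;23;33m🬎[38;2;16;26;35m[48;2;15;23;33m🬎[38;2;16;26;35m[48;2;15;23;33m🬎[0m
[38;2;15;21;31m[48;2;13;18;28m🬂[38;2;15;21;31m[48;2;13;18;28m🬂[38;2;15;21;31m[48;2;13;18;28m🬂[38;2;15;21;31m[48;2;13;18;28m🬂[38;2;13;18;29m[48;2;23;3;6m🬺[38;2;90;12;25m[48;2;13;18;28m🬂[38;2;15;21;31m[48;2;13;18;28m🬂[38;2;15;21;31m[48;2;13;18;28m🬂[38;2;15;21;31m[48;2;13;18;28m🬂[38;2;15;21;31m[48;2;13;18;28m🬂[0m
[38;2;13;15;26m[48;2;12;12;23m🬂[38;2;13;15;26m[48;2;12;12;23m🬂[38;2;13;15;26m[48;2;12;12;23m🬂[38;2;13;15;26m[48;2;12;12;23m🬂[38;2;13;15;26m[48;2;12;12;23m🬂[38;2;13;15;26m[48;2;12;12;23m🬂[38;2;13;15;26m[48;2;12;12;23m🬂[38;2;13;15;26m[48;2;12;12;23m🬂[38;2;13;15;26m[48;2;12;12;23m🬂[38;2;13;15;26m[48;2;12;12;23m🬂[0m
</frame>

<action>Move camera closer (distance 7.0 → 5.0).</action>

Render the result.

<frame>
[38;2;20;38;46m[48;2;19;35;43m🬎[38;2;20;38;46m[48;2;19;35;43m🬎[38;2;20;38;46m[48;2;19;35;43m🬎[38;2;20;38;46m[48;2;19;35;43m🬎[38;2;20;38;46m[48;2;19;35;43m🬎[38;2;20;38;46m[48;2;19;35;43m🬎[38;2;20;38;46m[48;2;19;35;43m🬎[38;2;20;38;46m[48;2;19;35;43m🬎[38;2;20;38;46m[48;2;19;35;43m🬎[38;2;20;38;46m[48;2;19;35;43m🬎[0m
[38;2;18;32;40m[48;2;17;29;38m🬎[38;2;18;32;40m[48;2;17;29;38m🬎[38;2;18;32;40m[48;2;17;29;38m🬎[38;2;18;32;40m[48;2;17;29;38m🬎[38;2;18;31;40m[48;2;23;3;6m🬝[38;2;18;32;40m[48;2;70;9;19m🬎[38;2;18;32;40m[48;2;17;29;38m🬎[38;2;18;32;40m[48;2;17;29;38m🬎[38;2;18;32;40m[48;2;17;29;38m🬎[38;2;18;32;40m[48;2;17;29;38m🬎[0m
[38;2;16;26;35m[48;2;15;23;33m🬎[38;2;16;26;35m[48;2;15;23;33m🬎[38;2;16;26;35m[48;2;15;23;33m🬎[38;2;16;26;35m[48;2;15;23;33m🬎[38;2;23;3;6m[48;2;52;7;14m▌[38;2;81;11;22m[48;2;105;15;29m▌[38;2;124;17;35m[48;2;16;25;34m▌[38;2;16;26;35m[48;2;15;23;33m🬎[38;2;16;26;35m[48;2;15;23;33m🬎[38;2;16;26;35m[48;2;15;23;33m🬎[0m
[38;2;15;21;31m[48;2;13;18;28m🬂[38;2;15;21;31m[48;2;13;18;28m🬂[38;2;15;21;31m[48;2;13;18;28m🬂[38;2;15;21;31m[48;2;13;18;28m🬂[38;2;42;5;11m[48;2;15;14;22m🬉[38;2;87;12;24m[48;2;13;17;28m🬎[38;2;124;18;35m[48;2;13;18;29m🬀[38;2;15;21;31m[48;2;13;18;28m🬂[38;2;15;21;31m[48;2;13;18;28m🬂[38;2;15;21;31m[48;2;13;18;28m🬂[0m
[38;2;13;15;26m[48;2;12;12;23m🬂[38;2;13;15;26m[48;2;12;12;23m🬂[38;2;13;15;26m[48;2;12;12;23m🬂[38;2;13;15;26m[48;2;12;12;23m🬂[38;2;13;15;26m[48;2;12;12;23m🬂[38;2;13;15;26m[48;2;12;12;23m🬂[38;2;13;15;26m[48;2;12;12;23m🬂[38;2;13;15;26m[48;2;12;12;23m🬂[38;2;13;15;26m[48;2;12;12;23m🬂[38;2;13;15;26m[48;2;12;12;23m🬂[0m
</frame>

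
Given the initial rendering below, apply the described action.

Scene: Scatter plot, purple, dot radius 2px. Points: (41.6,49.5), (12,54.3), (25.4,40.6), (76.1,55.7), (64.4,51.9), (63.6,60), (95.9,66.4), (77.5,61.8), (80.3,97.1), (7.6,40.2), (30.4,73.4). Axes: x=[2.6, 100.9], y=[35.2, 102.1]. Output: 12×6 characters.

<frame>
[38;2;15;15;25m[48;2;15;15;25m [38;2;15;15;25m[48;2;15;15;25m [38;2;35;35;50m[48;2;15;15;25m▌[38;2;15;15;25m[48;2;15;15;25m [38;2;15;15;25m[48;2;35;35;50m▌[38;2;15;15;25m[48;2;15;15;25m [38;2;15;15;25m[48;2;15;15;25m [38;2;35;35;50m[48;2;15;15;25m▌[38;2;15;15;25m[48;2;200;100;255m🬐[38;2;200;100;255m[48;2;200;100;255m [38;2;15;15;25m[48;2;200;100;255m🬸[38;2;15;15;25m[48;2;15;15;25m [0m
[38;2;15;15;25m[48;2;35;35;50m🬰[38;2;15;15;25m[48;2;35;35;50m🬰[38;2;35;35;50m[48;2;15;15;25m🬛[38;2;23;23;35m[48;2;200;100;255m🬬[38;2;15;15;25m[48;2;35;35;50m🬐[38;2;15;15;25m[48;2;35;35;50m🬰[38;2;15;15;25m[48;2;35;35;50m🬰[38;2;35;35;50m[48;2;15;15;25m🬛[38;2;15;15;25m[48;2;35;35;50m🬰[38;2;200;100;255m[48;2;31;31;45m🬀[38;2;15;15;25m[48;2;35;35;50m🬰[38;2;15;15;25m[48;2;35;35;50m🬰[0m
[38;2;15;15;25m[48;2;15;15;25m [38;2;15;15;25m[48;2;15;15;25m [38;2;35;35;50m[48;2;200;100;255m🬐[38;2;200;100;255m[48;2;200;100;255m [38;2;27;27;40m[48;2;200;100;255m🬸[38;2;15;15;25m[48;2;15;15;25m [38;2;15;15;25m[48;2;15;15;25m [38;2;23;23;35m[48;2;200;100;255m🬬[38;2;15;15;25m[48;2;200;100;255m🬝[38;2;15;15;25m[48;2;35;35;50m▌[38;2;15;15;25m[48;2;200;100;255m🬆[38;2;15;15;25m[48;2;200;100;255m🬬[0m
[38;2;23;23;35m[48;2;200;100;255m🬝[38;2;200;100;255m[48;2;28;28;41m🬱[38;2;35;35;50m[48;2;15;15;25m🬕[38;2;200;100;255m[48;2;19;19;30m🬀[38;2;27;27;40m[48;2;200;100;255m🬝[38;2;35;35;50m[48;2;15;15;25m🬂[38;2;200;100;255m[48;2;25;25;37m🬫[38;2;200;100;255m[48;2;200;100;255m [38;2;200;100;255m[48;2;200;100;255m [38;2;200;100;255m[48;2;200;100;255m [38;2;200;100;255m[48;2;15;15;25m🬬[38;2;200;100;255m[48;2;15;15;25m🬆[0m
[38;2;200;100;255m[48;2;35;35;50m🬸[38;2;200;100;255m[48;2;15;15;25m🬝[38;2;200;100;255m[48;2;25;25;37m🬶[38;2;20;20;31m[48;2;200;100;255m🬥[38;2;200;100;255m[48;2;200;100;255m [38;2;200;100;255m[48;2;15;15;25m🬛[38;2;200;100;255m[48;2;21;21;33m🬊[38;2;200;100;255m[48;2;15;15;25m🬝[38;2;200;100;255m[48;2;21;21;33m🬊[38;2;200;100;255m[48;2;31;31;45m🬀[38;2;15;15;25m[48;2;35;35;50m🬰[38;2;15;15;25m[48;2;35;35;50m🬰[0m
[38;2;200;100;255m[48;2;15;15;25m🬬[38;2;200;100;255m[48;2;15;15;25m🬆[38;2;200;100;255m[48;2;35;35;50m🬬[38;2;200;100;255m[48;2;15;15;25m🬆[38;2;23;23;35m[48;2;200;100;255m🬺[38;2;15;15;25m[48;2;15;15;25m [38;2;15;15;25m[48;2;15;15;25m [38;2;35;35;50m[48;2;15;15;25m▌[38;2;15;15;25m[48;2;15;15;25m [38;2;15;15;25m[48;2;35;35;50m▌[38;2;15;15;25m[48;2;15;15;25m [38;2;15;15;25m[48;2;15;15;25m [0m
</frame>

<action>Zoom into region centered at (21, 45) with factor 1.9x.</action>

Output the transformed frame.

<frame>
[38;2;15;15;25m[48;2;15;15;25m [38;2;15;15;25m[48;2;15;15;25m [38;2;35;35;50m[48;2;15;15;25m▌[38;2;15;15;25m[48;2;200;100;255m🬝[38;2;15;15;25m[48;2;35;35;50m▌[38;2;15;15;25m[48;2;15;15;25m [38;2;15;15;25m[48;2;15;15;25m [38;2;35;35;50m[48;2;15;15;25m▌[38;2;15;15;25m[48;2;15;15;25m [38;2;15;15;25m[48;2;35;35;50m▌[38;2;15;15;25m[48;2;15;15;25m [38;2;15;15;25m[48;2;15;15;25m [0m
[38;2;15;15;25m[48;2;35;35;50m🬰[38;2;15;15;25m[48;2;35;35;50m🬰[38;2;27;27;40m[48;2;200;100;255m🬴[38;2;200;100;255m[48;2;200;100;255m [38;2;200;100;255m[48;2;35;35;50m🬛[38;2;15;15;25m[48;2;35;35;50m🬰[38;2;15;15;25m[48;2;35;35;50m🬰[38;2;35;35;50m[48;2;15;15;25m🬛[38;2;15;15;25m[48;2;35;35;50m🬰[38;2;27;27;40m[48;2;200;100;255m🬝[38;2;21;21;33m[48;2;200;100;255m🬊[38;2;15;15;25m[48;2;35;35;50m🬰[0m
[38;2;15;15;25m[48;2;15;15;25m [38;2;15;15;25m[48;2;15;15;25m [38;2;27;27;40m[48;2;200;100;255m🬝[38;2;15;15;25m[48;2;200;100;255m🬺[38;2;15;15;25m[48;2;35;35;50m▌[38;2;15;15;25m[48;2;15;15;25m [38;2;15;15;25m[48;2;200;100;255m🬝[38;2;35;35;50m[48;2;15;15;25m▌[38;2;15;15;25m[48;2;15;15;25m [38;2;200;100;255m[48;2;21;21;33m🬊[38;2;200;100;255m[48;2;15;15;25m🬝[38;2;200;100;255m[48;2;15;15;25m🬀[0m
[38;2;35;35;50m[48;2;15;15;25m🬂[38;2;23;23;35m[48;2;200;100;255m🬴[38;2;200;100;255m[48;2;200;100;255m [38;2;200;100;255m[48;2;25;25;37m🬛[38;2;35;35;50m[48;2;15;15;25m🬨[38;2;23;23;35m[48;2;200;100;255m🬴[38;2;200;100;255m[48;2;200;100;255m [38;2;200;100;255m[48;2;25;25;37m🬛[38;2;35;35;50m[48;2;15;15;25m🬂[38;2;35;35;50m[48;2;15;15;25m🬨[38;2;35;35;50m[48;2;15;15;25m🬂[38;2;35;35;50m[48;2;15;15;25m🬂[0m
[38;2;15;15;25m[48;2;35;35;50m🬰[38;2;15;15;25m[48;2;35;35;50m🬰[38;2;200;100;255m[48;2;31;31;45m🬁[38;2;15;15;25m[48;2;35;35;50m🬰[38;2;15;15;25m[48;2;35;35;50m🬐[38;2;15;15;25m[48;2;35;35;50m🬰[38;2;23;23;35m[48;2;200;100;255m🬺[38;2;35;35;50m[48;2;15;15;25m🬛[38;2;15;15;25m[48;2;35;35;50m🬰[38;2;15;15;25m[48;2;35;35;50m🬐[38;2;15;15;25m[48;2;35;35;50m🬰[38;2;15;15;25m[48;2;35;35;50m🬰[0m
[38;2;15;15;25m[48;2;15;15;25m [38;2;15;15;25m[48;2;15;15;25m [38;2;35;35;50m[48;2;15;15;25m▌[38;2;15;15;25m[48;2;15;15;25m [38;2;15;15;25m[48;2;35;35;50m▌[38;2;15;15;25m[48;2;15;15;25m [38;2;15;15;25m[48;2;15;15;25m [38;2;35;35;50m[48;2;15;15;25m▌[38;2;15;15;25m[48;2;15;15;25m [38;2;15;15;25m[48;2;35;35;50m▌[38;2;15;15;25m[48;2;15;15;25m [38;2;15;15;25m[48;2;15;15;25m [0m
</frame>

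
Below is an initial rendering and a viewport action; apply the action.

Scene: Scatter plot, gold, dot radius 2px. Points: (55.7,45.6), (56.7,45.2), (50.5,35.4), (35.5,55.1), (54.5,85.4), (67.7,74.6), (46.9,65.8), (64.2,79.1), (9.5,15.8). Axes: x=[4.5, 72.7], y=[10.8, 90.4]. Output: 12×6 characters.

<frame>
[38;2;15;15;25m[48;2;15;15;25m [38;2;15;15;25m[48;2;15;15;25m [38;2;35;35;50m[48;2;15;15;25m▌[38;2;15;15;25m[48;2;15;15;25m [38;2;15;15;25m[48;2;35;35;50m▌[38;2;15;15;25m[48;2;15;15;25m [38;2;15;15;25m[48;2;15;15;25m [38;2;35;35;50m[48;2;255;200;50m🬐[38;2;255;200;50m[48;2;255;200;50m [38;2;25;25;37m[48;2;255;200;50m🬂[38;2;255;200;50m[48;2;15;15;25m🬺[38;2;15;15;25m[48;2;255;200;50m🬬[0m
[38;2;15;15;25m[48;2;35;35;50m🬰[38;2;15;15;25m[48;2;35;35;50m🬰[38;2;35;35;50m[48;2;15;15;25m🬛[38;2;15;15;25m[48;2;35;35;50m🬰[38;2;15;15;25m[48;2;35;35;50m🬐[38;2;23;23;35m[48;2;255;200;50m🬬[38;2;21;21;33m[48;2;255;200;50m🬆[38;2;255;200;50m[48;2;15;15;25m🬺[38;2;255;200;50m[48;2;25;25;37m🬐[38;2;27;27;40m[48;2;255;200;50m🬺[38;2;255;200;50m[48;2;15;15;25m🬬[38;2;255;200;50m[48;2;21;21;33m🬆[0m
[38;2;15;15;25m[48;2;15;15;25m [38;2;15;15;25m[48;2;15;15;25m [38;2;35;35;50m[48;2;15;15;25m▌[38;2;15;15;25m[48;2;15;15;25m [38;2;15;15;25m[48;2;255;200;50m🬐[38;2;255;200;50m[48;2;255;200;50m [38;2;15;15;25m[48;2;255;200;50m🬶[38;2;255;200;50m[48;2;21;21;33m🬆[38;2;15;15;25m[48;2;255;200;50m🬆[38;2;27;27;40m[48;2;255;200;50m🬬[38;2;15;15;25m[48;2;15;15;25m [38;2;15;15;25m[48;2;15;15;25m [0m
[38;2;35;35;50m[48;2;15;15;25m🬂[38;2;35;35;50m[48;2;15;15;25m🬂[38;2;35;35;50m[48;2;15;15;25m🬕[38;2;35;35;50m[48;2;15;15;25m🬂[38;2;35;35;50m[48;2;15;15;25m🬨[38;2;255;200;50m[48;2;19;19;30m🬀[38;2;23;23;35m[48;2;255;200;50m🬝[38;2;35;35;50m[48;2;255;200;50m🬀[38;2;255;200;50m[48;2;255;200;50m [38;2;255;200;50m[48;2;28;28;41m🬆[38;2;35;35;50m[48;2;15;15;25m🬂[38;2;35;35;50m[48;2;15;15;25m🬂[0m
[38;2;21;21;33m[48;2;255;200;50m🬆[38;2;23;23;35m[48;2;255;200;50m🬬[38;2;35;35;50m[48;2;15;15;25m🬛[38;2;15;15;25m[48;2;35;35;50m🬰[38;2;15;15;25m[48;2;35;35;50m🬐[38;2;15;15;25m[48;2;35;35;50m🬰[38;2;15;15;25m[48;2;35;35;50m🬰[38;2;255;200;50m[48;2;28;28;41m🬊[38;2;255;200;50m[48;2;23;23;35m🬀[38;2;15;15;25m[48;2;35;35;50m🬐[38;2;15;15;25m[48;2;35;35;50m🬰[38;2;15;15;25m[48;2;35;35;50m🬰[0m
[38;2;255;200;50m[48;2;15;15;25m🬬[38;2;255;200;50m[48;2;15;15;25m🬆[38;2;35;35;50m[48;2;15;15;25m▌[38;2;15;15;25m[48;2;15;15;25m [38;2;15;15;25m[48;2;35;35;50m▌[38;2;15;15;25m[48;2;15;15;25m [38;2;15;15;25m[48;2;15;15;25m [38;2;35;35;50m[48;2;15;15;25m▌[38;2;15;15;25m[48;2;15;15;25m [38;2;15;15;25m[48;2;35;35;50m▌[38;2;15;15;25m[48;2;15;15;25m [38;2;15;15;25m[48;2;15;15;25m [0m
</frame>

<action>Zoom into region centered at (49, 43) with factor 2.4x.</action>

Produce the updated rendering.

<frame>
[38;2;255;200;50m[48;2;15;15;25m🬺[38;2;15;15;25m[48;2;255;200;50m🬬[38;2;35;35;50m[48;2;15;15;25m▌[38;2;15;15;25m[48;2;15;15;25m [38;2;15;15;25m[48;2;35;35;50m▌[38;2;15;15;25m[48;2;15;15;25m [38;2;15;15;25m[48;2;15;15;25m [38;2;35;35;50m[48;2;15;15;25m▌[38;2;15;15;25m[48;2;15;15;25m [38;2;15;15;25m[48;2;35;35;50m▌[38;2;15;15;25m[48;2;15;15;25m [38;2;15;15;25m[48;2;15;15;25m [0m
[38;2;255;200;50m[48;2;21;21;33m🬆[38;2;15;15;25m[48;2;35;35;50m🬰[38;2;35;35;50m[48;2;15;15;25m🬛[38;2;15;15;25m[48;2;35;35;50m🬰[38;2;15;15;25m[48;2;35;35;50m🬐[38;2;15;15;25m[48;2;35;35;50m🬰[38;2;15;15;25m[48;2;35;35;50m🬰[38;2;35;35;50m[48;2;15;15;25m🬛[38;2;25;25;37m[48;2;255;200;50m🬎[38;2;15;15;25m[48;2;35;35;50m🬐[38;2;15;15;25m[48;2;35;35;50m🬰[38;2;15;15;25m[48;2;35;35;50m🬰[0m
[38;2;15;15;25m[48;2;15;15;25m [38;2;15;15;25m[48;2;15;15;25m [38;2;35;35;50m[48;2;15;15;25m▌[38;2;15;15;25m[48;2;15;15;25m [38;2;15;15;25m[48;2;35;35;50m▌[38;2;15;15;25m[48;2;15;15;25m [38;2;15;15;25m[48;2;15;15;25m [38;2;35;35;50m[48;2;255;200;50m🬐[38;2;255;200;50m[48;2;255;200;50m [38;2;255;200;50m[48;2;35;35;50m🬛[38;2;15;15;25m[48;2;15;15;25m [38;2;15;15;25m[48;2;15;15;25m [0m
[38;2;35;35;50m[48;2;15;15;25m🬂[38;2;35;35;50m[48;2;15;15;25m🬂[38;2;35;35;50m[48;2;15;15;25m🬕[38;2;35;35;50m[48;2;15;15;25m🬂[38;2;35;35;50m[48;2;15;15;25m🬨[38;2;23;23;35m[48;2;255;200;50m🬝[38;2;255;200;50m[48;2;28;28;41m🬱[38;2;35;35;50m[48;2;15;15;25m🬕[38;2;255;200;50m[48;2;15;15;25m🬂[38;2;35;35;50m[48;2;15;15;25m🬨[38;2;35;35;50m[48;2;15;15;25m🬂[38;2;35;35;50m[48;2;15;15;25m🬂[0m
[38;2;15;15;25m[48;2;35;35;50m🬰[38;2;15;15;25m[48;2;35;35;50m🬰[38;2;35;35;50m[48;2;15;15;25m🬛[38;2;15;15;25m[48;2;35;35;50m🬰[38;2;15;15;25m[48;2;35;35;50m🬐[38;2;255;200;50m[48;2;21;21;33m🬊[38;2;255;200;50m[48;2;15;15;25m🬝[38;2;255;200;50m[48;2;27;27;40m🬀[38;2;15;15;25m[48;2;35;35;50m🬰[38;2;15;15;25m[48;2;35;35;50m🬐[38;2;15;15;25m[48;2;35;35;50m🬰[38;2;15;15;25m[48;2;35;35;50m🬰[0m
[38;2;15;15;25m[48;2;15;15;25m [38;2;15;15;25m[48;2;15;15;25m [38;2;35;35;50m[48;2;15;15;25m▌[38;2;15;15;25m[48;2;15;15;25m [38;2;15;15;25m[48;2;35;35;50m▌[38;2;15;15;25m[48;2;15;15;25m [38;2;15;15;25m[48;2;15;15;25m [38;2;35;35;50m[48;2;15;15;25m▌[38;2;15;15;25m[48;2;15;15;25m [38;2;15;15;25m[48;2;35;35;50m▌[38;2;15;15;25m[48;2;15;15;25m [38;2;15;15;25m[48;2;15;15;25m [0m
</frame>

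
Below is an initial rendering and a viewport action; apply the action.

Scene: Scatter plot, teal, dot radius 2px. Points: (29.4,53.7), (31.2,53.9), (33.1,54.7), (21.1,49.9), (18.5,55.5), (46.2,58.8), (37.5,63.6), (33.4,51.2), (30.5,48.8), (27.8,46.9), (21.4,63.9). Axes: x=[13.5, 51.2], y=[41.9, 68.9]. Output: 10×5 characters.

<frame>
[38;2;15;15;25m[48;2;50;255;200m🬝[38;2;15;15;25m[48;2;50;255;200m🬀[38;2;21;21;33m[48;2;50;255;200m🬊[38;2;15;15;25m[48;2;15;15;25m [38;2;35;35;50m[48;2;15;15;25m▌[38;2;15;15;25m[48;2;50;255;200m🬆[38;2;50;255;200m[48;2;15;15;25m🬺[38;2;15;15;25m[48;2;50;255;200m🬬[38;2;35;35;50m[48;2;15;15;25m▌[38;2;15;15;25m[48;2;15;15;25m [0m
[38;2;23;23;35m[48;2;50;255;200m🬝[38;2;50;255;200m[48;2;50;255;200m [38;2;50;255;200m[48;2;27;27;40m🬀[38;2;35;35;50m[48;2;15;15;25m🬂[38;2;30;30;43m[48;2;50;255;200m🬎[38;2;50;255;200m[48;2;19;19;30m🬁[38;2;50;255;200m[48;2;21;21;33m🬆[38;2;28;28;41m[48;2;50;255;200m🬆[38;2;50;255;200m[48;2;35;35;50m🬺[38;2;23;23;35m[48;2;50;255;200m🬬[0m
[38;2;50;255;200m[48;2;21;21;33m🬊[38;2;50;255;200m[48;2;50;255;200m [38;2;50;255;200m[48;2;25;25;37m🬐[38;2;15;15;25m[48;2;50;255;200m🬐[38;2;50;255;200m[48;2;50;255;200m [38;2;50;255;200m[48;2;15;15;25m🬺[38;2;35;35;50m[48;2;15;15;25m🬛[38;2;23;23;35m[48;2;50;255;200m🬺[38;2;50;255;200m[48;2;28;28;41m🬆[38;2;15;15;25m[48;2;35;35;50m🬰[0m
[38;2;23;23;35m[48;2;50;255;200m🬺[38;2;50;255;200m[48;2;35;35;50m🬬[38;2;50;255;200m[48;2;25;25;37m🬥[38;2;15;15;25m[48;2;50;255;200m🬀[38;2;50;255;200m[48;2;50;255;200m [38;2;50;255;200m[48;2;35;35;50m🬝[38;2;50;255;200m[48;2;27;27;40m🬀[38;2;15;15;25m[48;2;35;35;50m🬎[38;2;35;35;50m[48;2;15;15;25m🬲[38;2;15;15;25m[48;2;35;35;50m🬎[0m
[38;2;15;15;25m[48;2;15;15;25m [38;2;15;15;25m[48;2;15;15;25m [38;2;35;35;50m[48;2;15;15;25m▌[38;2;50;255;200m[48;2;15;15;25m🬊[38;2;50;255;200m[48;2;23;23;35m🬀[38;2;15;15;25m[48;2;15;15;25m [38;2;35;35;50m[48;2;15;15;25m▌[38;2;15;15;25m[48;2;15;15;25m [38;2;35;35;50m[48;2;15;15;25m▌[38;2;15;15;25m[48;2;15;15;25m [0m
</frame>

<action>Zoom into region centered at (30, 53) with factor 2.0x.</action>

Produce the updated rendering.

<frame>
[38;2;15;15;25m[48;2;15;15;25m [38;2;15;15;25m[48;2;15;15;25m [38;2;35;35;50m[48;2;15;15;25m▌[38;2;15;15;25m[48;2;15;15;25m [38;2;35;35;50m[48;2;15;15;25m▌[38;2;15;15;25m[48;2;15;15;25m [38;2;35;35;50m[48;2;15;15;25m▌[38;2;15;15;25m[48;2;15;15;25m [38;2;35;35;50m[48;2;15;15;25m▌[38;2;15;15;25m[48;2;15;15;25m [0m
[38;2;35;35;50m[48;2;15;15;25m🬂[38;2;35;35;50m[48;2;15;15;25m🬂[38;2;35;35;50m[48;2;15;15;25m🬕[38;2;23;23;35m[48;2;50;255;200m🬝[38;2;50;255;200m[48;2;28;28;41m🬱[38;2;35;35;50m[48;2;50;255;200m🬂[38;2;50;255;200m[48;2;35;35;50m🬺[38;2;23;23;35m[48;2;50;255;200m🬬[38;2;35;35;50m[48;2;15;15;25m🬕[38;2;35;35;50m[48;2;15;15;25m🬂[0m
[38;2;23;23;35m[48;2;50;255;200m🬬[38;2;15;15;25m[48;2;35;35;50m🬰[38;2;35;35;50m[48;2;15;15;25m🬛[38;2;50;255;200m[48;2;21;21;33m🬊[38;2;50;255;200m[48;2;15;15;25m🬝[38;2;50;255;200m[48;2;50;255;200m [38;2;50;255;200m[48;2;50;255;200m [38;2;23;23;35m[48;2;50;255;200m🬬[38;2;35;35;50m[48;2;15;15;25m🬛[38;2;15;15;25m[48;2;35;35;50m🬰[0m
[38;2;50;255;200m[48;2;50;255;200m [38;2;23;23;35m[48;2;50;255;200m🬸[38;2;35;35;50m[48;2;15;15;25m🬲[38;2;19;19;30m[48;2;50;255;200m🬝[38;2;28;28;41m[48;2;50;255;200m🬆[38;2;50;255;200m[48;2;50;255;200m [38;2;50;255;200m[48;2;25;25;37m🬕[38;2;15;15;25m[48;2;35;35;50m🬎[38;2;35;35;50m[48;2;15;15;25m🬲[38;2;15;15;25m[48;2;35;35;50m🬎[0m
[38;2;50;255;200m[48;2;15;15;25m🬀[38;2;15;15;25m[48;2;15;15;25m [38;2;27;27;40m[48;2;50;255;200m🬴[38;2;50;255;200m[48;2;50;255;200m [38;2;50;255;200m[48;2;15;15;25m🬝[38;2;50;255;200m[48;2;15;15;25m🬆[38;2;35;35;50m[48;2;15;15;25m▌[38;2;15;15;25m[48;2;15;15;25m [38;2;35;35;50m[48;2;15;15;25m▌[38;2;15;15;25m[48;2;15;15;25m [0m
</frame>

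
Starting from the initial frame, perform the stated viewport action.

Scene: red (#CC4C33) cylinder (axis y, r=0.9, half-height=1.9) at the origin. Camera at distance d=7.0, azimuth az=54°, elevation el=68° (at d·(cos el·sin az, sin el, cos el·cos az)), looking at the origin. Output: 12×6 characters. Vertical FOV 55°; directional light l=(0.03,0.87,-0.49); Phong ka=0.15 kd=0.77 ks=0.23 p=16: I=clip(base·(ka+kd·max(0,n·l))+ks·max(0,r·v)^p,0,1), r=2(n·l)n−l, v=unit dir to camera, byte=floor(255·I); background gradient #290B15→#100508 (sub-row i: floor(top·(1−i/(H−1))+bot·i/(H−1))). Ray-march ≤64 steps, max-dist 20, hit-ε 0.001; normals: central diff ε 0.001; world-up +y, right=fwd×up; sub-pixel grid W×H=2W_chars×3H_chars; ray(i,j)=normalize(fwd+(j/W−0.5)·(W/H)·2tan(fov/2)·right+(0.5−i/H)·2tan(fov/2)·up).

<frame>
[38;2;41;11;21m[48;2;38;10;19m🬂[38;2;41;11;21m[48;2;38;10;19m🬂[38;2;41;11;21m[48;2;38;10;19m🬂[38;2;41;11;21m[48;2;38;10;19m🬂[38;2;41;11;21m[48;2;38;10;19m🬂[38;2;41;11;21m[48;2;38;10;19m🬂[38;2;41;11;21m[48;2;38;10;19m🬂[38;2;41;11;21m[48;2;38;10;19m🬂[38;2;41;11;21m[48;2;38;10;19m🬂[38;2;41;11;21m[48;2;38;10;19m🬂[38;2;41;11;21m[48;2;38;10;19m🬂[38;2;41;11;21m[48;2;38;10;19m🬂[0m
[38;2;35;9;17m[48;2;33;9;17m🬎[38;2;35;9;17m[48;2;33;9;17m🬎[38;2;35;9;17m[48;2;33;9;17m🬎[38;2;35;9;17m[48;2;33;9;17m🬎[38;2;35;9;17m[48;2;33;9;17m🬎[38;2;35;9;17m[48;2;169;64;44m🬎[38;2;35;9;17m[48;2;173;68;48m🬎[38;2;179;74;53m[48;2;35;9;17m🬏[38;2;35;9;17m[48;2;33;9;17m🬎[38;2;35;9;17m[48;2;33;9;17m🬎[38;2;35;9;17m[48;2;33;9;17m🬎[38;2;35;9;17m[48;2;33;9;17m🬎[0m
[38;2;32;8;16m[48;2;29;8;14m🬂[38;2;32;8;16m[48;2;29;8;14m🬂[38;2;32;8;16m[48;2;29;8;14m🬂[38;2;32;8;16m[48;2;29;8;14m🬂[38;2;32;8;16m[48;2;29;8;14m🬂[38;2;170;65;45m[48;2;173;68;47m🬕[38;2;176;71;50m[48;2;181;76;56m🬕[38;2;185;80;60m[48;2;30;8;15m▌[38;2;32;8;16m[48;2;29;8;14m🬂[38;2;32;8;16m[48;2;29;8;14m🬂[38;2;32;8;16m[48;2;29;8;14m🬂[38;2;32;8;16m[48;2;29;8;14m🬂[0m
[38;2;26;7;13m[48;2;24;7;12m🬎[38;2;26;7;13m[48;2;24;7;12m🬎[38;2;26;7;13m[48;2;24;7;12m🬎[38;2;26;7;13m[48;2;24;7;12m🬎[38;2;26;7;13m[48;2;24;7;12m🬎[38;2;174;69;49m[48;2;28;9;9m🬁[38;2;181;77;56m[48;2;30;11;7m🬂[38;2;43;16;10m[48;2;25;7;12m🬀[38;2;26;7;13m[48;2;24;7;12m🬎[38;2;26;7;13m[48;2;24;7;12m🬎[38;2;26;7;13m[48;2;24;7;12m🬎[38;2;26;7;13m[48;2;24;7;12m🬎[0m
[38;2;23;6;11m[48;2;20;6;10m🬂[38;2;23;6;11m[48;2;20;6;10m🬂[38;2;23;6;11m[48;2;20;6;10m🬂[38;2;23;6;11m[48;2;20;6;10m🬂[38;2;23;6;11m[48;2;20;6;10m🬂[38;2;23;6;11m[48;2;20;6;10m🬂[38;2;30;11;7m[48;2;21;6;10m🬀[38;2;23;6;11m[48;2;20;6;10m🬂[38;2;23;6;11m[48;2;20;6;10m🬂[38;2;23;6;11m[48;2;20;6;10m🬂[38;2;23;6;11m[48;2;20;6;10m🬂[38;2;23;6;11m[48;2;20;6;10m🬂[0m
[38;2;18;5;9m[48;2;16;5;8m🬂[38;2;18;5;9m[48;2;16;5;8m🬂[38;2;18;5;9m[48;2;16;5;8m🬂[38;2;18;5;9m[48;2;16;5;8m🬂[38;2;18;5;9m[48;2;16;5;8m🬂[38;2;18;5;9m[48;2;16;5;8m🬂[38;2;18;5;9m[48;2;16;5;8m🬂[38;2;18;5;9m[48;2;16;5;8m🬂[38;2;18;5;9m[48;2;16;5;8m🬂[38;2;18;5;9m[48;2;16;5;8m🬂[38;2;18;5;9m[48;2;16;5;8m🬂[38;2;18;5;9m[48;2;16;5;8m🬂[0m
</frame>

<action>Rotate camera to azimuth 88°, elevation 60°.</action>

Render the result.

<frame>
[38;2;41;11;21m[48;2;38;10;19m🬂[38;2;41;11;21m[48;2;38;10;19m🬂[38;2;41;11;21m[48;2;38;10;19m🬂[38;2;41;11;21m[48;2;38;10;19m🬂[38;2;41;11;21m[48;2;38;10;19m🬂[38;2;41;11;21m[48;2;38;10;19m🬂[38;2;41;11;21m[48;2;38;10;19m🬂[38;2;41;11;21m[48;2;38;10;19m🬂[38;2;41;11;21m[48;2;38;10;19m🬂[38;2;41;11;21m[48;2;38;10;19m🬂[38;2;41;11;21m[48;2;38;10;19m🬂[38;2;41;11;21m[48;2;38;10;19m🬂[0m
[38;2;35;9;17m[48;2;33;9;17m🬎[38;2;35;9;17m[48;2;33;9;17m🬎[38;2;35;9;17m[48;2;33;9;17m🬎[38;2;35;9;17m[48;2;33;9;17m🬎[38;2;35;9;17m[48;2;33;9;17m🬎[38;2;35;9;17m[48;2;167;62;41m🬆[38;2;36;9;18m[48;2;167;62;41m🬂[38;2;167;62;41m[48;2;35;9;17m🬏[38;2;35;9;17m[48;2;33;9;17m🬎[38;2;35;9;17m[48;2;33;9;17m🬎[38;2;35;9;17m[48;2;33;9;17m🬎[38;2;35;9;17m[48;2;33;9;17m🬎[0m
[38;2;32;8;16m[48;2;29;8;14m🬂[38;2;32;8;16m[48;2;29;8;14m🬂[38;2;32;8;16m[48;2;29;8;14m🬂[38;2;32;8;16m[48;2;29;8;14m🬂[38;2;32;8;16m[48;2;29;8;14m🬂[38;2;167;62;41m[48;2;30;11;7m🬬[38;2;167;62;41m[48;2;167;62;42m🬆[38;2;167;62;42m[48;2;43;13;16m🬄[38;2;32;8;16m[48;2;29;8;14m🬂[38;2;32;8;16m[48;2;29;8;14m🬂[38;2;32;8;16m[48;2;29;8;14m🬂[38;2;32;8;16m[48;2;29;8;14m🬂[0m
[38;2;26;7;13m[48;2;24;7;12m🬎[38;2;26;7;13m[48;2;24;7;12m🬎[38;2;26;7;13m[48;2;24;7;12m🬎[38;2;26;7;13m[48;2;24;7;12m🬎[38;2;26;7;13m[48;2;24;7;12m🬎[38;2;30;11;7m[48;2;24;7;12m🬬[38;2;32;12;8m[48;2;61;22;15m▌[38;2;93;34;23m[48;2;25;7;12m🬄[38;2;26;7;13m[48;2;24;7;12m🬎[38;2;26;7;13m[48;2;24;7;12m🬎[38;2;26;7;13m[48;2;24;7;12m🬎[38;2;26;7;13m[48;2;24;7;12m🬎[0m
[38;2;23;6;11m[48;2;20;6;10m🬂[38;2;23;6;11m[48;2;20;6;10m🬂[38;2;23;6;11m[48;2;20;6;10m🬂[38;2;23;6;11m[48;2;20;6;10m🬂[38;2;23;6;11m[48;2;20;6;10m🬂[38;2;30;11;7m[48;2;21;6;10m🬁[38;2;70;26;17m[48;2;22;7;10m🬁[38;2;23;6;11m[48;2;20;6;10m🬂[38;2;23;6;11m[48;2;20;6;10m🬂[38;2;23;6;11m[48;2;20;6;10m🬂[38;2;23;6;11m[48;2;20;6;10m🬂[38;2;23;6;11m[48;2;20;6;10m🬂[0m
[38;2;18;5;9m[48;2;16;5;8m🬂[38;2;18;5;9m[48;2;16;5;8m🬂[38;2;18;5;9m[48;2;16;5;8m🬂[38;2;18;5;9m[48;2;16;5;8m🬂[38;2;18;5;9m[48;2;16;5;8m🬂[38;2;18;5;9m[48;2;16;5;8m🬂[38;2;18;5;9m[48;2;16;5;8m🬂[38;2;18;5;9m[48;2;16;5;8m🬂[38;2;18;5;9m[48;2;16;5;8m🬂[38;2;18;5;9m[48;2;16;5;8m🬂[38;2;18;5;9m[48;2;16;5;8m🬂[38;2;18;5;9m[48;2;16;5;8m🬂[0m
</frame>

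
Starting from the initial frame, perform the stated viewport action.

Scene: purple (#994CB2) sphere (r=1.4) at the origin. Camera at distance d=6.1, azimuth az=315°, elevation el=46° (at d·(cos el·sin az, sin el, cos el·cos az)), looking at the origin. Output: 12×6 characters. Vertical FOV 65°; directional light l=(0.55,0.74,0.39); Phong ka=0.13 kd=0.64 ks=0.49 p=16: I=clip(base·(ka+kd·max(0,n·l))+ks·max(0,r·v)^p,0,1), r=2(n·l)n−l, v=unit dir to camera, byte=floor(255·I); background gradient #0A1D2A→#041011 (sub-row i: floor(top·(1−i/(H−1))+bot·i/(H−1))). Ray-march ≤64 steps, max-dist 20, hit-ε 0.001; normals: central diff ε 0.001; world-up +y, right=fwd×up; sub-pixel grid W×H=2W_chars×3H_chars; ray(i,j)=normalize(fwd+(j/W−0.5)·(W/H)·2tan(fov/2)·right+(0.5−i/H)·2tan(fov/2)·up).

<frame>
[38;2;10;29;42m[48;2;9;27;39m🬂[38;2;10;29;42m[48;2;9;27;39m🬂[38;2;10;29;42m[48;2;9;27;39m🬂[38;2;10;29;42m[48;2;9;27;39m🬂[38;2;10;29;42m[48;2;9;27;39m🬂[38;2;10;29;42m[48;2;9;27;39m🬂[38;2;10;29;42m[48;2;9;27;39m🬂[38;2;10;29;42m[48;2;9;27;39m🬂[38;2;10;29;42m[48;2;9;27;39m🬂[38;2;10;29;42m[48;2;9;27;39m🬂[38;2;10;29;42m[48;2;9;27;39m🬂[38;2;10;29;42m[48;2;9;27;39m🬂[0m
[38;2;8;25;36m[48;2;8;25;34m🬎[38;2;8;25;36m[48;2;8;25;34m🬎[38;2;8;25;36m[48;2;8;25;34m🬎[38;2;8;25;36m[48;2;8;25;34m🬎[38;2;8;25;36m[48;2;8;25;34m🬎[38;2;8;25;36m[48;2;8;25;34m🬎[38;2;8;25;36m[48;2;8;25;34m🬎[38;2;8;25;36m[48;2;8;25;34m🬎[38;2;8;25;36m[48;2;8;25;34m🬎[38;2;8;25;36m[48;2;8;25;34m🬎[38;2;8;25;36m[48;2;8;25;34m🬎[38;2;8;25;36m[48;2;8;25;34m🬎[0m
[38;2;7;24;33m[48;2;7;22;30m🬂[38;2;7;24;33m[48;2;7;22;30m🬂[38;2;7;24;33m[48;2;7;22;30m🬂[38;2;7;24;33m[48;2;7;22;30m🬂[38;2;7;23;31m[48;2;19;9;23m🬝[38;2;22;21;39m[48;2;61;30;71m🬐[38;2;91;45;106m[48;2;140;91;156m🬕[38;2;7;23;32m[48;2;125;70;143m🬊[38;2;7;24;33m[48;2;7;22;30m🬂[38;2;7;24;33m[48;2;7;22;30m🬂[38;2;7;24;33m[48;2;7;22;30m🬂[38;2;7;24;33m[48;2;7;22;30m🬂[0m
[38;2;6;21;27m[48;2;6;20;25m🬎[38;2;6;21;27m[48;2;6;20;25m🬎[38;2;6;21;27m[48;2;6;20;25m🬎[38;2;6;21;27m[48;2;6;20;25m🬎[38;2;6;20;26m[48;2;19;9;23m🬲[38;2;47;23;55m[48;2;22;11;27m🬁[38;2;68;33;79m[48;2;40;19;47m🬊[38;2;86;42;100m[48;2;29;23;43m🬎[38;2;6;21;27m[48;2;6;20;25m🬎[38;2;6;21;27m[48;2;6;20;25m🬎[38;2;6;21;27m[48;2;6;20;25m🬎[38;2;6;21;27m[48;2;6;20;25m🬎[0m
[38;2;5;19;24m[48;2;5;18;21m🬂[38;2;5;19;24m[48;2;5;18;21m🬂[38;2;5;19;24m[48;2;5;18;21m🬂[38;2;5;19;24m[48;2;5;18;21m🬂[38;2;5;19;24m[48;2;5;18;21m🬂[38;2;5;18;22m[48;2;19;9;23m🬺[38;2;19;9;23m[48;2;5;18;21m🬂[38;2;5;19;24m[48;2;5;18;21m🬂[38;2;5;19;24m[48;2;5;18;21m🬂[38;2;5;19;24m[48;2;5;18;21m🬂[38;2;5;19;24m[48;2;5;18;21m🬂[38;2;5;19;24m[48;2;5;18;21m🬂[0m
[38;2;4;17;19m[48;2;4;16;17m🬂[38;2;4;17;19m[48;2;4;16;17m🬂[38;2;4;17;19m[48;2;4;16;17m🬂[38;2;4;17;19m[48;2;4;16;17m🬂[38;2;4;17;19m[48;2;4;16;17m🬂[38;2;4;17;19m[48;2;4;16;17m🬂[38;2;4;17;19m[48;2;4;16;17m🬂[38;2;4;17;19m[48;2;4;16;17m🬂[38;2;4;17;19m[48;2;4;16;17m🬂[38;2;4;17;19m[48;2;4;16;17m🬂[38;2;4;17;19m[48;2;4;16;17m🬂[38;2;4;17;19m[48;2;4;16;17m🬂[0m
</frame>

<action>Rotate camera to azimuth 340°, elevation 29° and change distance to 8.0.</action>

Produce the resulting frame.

<frame>
[38;2;10;29;42m[48;2;9;27;39m🬂[38;2;10;29;42m[48;2;9;27;39m🬂[38;2;10;29;42m[48;2;9;27;39m🬂[38;2;10;29;42m[48;2;9;27;39m🬂[38;2;10;29;42m[48;2;9;27;39m🬂[38;2;10;29;42m[48;2;9;27;39m🬂[38;2;10;29;42m[48;2;9;27;39m🬂[38;2;10;29;42m[48;2;9;27;39m🬂[38;2;10;29;42m[48;2;9;27;39m🬂[38;2;10;29;42m[48;2;9;27;39m🬂[38;2;10;29;42m[48;2;9;27;39m🬂[38;2;10;29;42m[48;2;9;27;39m🬂[0m
[38;2;8;25;36m[48;2;8;25;34m🬎[38;2;8;25;36m[48;2;8;25;34m🬎[38;2;8;25;36m[48;2;8;25;34m🬎[38;2;8;25;36m[48;2;8;25;34m🬎[38;2;8;25;36m[48;2;8;25;34m🬎[38;2;8;25;36m[48;2;8;25;34m🬎[38;2;8;25;36m[48;2;8;25;34m🬎[38;2;8;25;36m[48;2;8;25;34m🬎[38;2;8;25;36m[48;2;8;25;34m🬎[38;2;8;25;36m[48;2;8;25;34m🬎[38;2;8;25;36m[48;2;8;25;34m🬎[38;2;8;25;36m[48;2;8;25;34m🬎[0m
[38;2;7;24;33m[48;2;7;22;30m🬂[38;2;7;24;33m[48;2;7;22;30m🬂[38;2;7;24;33m[48;2;7;22;30m🬂[38;2;7;24;33m[48;2;7;22;30m🬂[38;2;7;24;33m[48;2;7;22;30m🬂[38;2;11;20;30m[48;2;63;31;73m🬕[38;2;61;38;81m[48;2;221;168;238m🬝[38;2;115;57;134m[48;2;7;23;31m🬏[38;2;7;24;33m[48;2;7;22;30m🬂[38;2;7;24;33m[48;2;7;22;30m🬂[38;2;7;24;33m[48;2;7;22;30m🬂[38;2;7;24;33m[48;2;7;22;30m🬂[0m
[38;2;6;21;27m[48;2;6;20;25m🬎[38;2;6;21;27m[48;2;6;20;25m🬎[38;2;6;21;27m[48;2;6;20;25m🬎[38;2;6;21;27m[48;2;6;20;25m🬎[38;2;6;21;27m[48;2;6;20;25m🬎[38;2;45;22;53m[48;2;17;11;24m🬁[38;2;76;38;88m[48;2;33;16;38m🬊[38;2;87;43;102m[48;2;6;20;26m🬄[38;2;6;21;27m[48;2;6;20;25m🬎[38;2;6;21;27m[48;2;6;20;25m🬎[38;2;6;21;27m[48;2;6;20;25m🬎[38;2;6;21;27m[48;2;6;20;25m🬎[0m
[38;2;5;19;24m[48;2;5;18;21m🬂[38;2;5;19;24m[48;2;5;18;21m🬂[38;2;5;19;24m[48;2;5;18;21m🬂[38;2;5;19;24m[48;2;5;18;21m🬂[38;2;5;19;24m[48;2;5;18;21m🬂[38;2;5;19;24m[48;2;5;18;21m🬂[38;2;5;19;24m[48;2;5;18;21m🬂[38;2;5;19;24m[48;2;5;18;21m🬂[38;2;5;19;24m[48;2;5;18;21m🬂[38;2;5;19;24m[48;2;5;18;21m🬂[38;2;5;19;24m[48;2;5;18;21m🬂[38;2;5;19;24m[48;2;5;18;21m🬂[0m
[38;2;4;17;19m[48;2;4;16;17m🬂[38;2;4;17;19m[48;2;4;16;17m🬂[38;2;4;17;19m[48;2;4;16;17m🬂[38;2;4;17;19m[48;2;4;16;17m🬂[38;2;4;17;19m[48;2;4;16;17m🬂[38;2;4;17;19m[48;2;4;16;17m🬂[38;2;4;17;19m[48;2;4;16;17m🬂[38;2;4;17;19m[48;2;4;16;17m🬂[38;2;4;17;19m[48;2;4;16;17m🬂[38;2;4;17;19m[48;2;4;16;17m🬂[38;2;4;17;19m[48;2;4;16;17m🬂[38;2;4;17;19m[48;2;4;16;17m🬂[0m
</frame>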